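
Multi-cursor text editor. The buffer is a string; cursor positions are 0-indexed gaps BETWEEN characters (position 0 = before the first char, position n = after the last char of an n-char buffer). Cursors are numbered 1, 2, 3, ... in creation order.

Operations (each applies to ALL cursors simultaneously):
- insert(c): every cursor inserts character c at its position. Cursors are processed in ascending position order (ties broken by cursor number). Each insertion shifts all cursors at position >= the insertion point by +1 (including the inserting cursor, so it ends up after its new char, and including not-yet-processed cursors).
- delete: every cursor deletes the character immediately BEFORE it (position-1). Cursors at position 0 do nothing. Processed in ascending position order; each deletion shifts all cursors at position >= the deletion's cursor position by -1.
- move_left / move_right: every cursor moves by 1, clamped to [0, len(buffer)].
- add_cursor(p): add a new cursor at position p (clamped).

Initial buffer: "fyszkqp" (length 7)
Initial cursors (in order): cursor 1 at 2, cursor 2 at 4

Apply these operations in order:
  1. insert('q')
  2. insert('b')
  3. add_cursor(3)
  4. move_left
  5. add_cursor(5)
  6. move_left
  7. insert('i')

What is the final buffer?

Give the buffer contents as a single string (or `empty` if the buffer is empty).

Answer: fiyiqbisziqbkqp

Derivation:
After op 1 (insert('q')): buffer="fyqszqkqp" (len 9), cursors c1@3 c2@6, authorship ..1..2...
After op 2 (insert('b')): buffer="fyqbszqbkqp" (len 11), cursors c1@4 c2@8, authorship ..11..22...
After op 3 (add_cursor(3)): buffer="fyqbszqbkqp" (len 11), cursors c3@3 c1@4 c2@8, authorship ..11..22...
After op 4 (move_left): buffer="fyqbszqbkqp" (len 11), cursors c3@2 c1@3 c2@7, authorship ..11..22...
After op 5 (add_cursor(5)): buffer="fyqbszqbkqp" (len 11), cursors c3@2 c1@3 c4@5 c2@7, authorship ..11..22...
After op 6 (move_left): buffer="fyqbszqbkqp" (len 11), cursors c3@1 c1@2 c4@4 c2@6, authorship ..11..22...
After op 7 (insert('i')): buffer="fiyiqbisziqbkqp" (len 15), cursors c3@2 c1@4 c4@7 c2@10, authorship .3.1114..222...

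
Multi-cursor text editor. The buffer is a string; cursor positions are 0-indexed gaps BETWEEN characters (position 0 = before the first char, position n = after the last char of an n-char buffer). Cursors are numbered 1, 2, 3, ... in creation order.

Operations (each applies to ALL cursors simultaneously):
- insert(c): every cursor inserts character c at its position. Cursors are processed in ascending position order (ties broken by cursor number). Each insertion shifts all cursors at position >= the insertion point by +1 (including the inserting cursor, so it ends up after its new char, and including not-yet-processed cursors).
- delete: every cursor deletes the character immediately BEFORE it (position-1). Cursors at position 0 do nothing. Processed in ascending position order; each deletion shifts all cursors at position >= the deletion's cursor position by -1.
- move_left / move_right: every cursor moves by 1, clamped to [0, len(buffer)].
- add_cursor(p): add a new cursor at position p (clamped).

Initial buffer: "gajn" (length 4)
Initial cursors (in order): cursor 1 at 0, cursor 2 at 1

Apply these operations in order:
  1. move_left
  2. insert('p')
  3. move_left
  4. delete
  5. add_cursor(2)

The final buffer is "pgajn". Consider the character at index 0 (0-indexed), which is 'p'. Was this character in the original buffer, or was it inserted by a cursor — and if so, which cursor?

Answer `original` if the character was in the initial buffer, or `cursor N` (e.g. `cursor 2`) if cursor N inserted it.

Answer: cursor 2

Derivation:
After op 1 (move_left): buffer="gajn" (len 4), cursors c1@0 c2@0, authorship ....
After op 2 (insert('p')): buffer="ppgajn" (len 6), cursors c1@2 c2@2, authorship 12....
After op 3 (move_left): buffer="ppgajn" (len 6), cursors c1@1 c2@1, authorship 12....
After op 4 (delete): buffer="pgajn" (len 5), cursors c1@0 c2@0, authorship 2....
After op 5 (add_cursor(2)): buffer="pgajn" (len 5), cursors c1@0 c2@0 c3@2, authorship 2....
Authorship (.=original, N=cursor N): 2 . . . .
Index 0: author = 2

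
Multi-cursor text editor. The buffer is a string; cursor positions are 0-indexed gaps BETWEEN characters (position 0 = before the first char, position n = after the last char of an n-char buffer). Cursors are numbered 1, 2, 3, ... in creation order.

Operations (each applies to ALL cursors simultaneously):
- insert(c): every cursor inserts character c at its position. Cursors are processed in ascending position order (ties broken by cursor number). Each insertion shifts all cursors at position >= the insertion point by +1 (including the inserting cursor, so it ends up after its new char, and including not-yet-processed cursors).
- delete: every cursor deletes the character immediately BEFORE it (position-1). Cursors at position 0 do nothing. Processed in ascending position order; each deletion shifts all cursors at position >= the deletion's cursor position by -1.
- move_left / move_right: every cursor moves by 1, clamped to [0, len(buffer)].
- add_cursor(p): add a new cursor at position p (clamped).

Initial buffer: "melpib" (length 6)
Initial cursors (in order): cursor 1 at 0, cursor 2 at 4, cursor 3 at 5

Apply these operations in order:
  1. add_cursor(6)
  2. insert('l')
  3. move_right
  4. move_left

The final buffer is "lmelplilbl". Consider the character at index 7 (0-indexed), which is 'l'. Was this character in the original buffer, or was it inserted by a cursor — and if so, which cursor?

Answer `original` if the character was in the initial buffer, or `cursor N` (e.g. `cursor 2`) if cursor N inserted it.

After op 1 (add_cursor(6)): buffer="melpib" (len 6), cursors c1@0 c2@4 c3@5 c4@6, authorship ......
After op 2 (insert('l')): buffer="lmelplilbl" (len 10), cursors c1@1 c2@6 c3@8 c4@10, authorship 1....2.3.4
After op 3 (move_right): buffer="lmelplilbl" (len 10), cursors c1@2 c2@7 c3@9 c4@10, authorship 1....2.3.4
After op 4 (move_left): buffer="lmelplilbl" (len 10), cursors c1@1 c2@6 c3@8 c4@9, authorship 1....2.3.4
Authorship (.=original, N=cursor N): 1 . . . . 2 . 3 . 4
Index 7: author = 3

Answer: cursor 3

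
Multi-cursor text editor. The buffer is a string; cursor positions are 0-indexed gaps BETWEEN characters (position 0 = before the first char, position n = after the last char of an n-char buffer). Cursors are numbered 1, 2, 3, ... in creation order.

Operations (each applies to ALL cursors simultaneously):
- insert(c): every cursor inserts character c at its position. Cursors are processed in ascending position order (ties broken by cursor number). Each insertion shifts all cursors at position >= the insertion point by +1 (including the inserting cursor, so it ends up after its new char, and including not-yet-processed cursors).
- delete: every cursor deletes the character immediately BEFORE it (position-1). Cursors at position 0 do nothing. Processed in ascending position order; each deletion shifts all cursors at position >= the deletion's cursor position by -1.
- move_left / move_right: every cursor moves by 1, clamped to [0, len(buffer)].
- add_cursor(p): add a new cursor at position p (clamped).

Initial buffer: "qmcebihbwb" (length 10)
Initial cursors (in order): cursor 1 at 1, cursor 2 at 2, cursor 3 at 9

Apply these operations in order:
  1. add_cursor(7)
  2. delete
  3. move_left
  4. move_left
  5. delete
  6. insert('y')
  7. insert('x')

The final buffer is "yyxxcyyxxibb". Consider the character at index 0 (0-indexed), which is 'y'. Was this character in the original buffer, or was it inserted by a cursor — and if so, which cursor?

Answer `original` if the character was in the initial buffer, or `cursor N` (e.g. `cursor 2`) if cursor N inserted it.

After op 1 (add_cursor(7)): buffer="qmcebihbwb" (len 10), cursors c1@1 c2@2 c4@7 c3@9, authorship ..........
After op 2 (delete): buffer="cebibb" (len 6), cursors c1@0 c2@0 c4@4 c3@5, authorship ......
After op 3 (move_left): buffer="cebibb" (len 6), cursors c1@0 c2@0 c4@3 c3@4, authorship ......
After op 4 (move_left): buffer="cebibb" (len 6), cursors c1@0 c2@0 c4@2 c3@3, authorship ......
After op 5 (delete): buffer="cibb" (len 4), cursors c1@0 c2@0 c3@1 c4@1, authorship ....
After op 6 (insert('y')): buffer="yycyyibb" (len 8), cursors c1@2 c2@2 c3@5 c4@5, authorship 12.34...
After op 7 (insert('x')): buffer="yyxxcyyxxibb" (len 12), cursors c1@4 c2@4 c3@9 c4@9, authorship 1212.3434...
Authorship (.=original, N=cursor N): 1 2 1 2 . 3 4 3 4 . . .
Index 0: author = 1

Answer: cursor 1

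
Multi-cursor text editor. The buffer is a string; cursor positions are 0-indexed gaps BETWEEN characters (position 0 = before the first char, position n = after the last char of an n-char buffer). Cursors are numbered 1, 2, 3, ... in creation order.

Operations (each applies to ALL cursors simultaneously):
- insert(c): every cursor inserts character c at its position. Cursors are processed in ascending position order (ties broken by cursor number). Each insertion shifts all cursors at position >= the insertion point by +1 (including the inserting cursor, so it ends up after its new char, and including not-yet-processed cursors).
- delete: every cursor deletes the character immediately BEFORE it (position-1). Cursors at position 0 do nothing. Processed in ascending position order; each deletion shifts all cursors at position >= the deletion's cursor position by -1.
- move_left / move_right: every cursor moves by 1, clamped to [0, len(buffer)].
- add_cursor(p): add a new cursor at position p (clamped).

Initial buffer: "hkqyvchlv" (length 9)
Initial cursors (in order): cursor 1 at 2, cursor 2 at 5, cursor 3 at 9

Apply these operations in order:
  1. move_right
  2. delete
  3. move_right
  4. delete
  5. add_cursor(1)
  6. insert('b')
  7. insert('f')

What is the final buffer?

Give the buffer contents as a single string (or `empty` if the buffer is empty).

After op 1 (move_right): buffer="hkqyvchlv" (len 9), cursors c1@3 c2@6 c3@9, authorship .........
After op 2 (delete): buffer="hkyvhl" (len 6), cursors c1@2 c2@4 c3@6, authorship ......
After op 3 (move_right): buffer="hkyvhl" (len 6), cursors c1@3 c2@5 c3@6, authorship ......
After op 4 (delete): buffer="hkv" (len 3), cursors c1@2 c2@3 c3@3, authorship ...
After op 5 (add_cursor(1)): buffer="hkv" (len 3), cursors c4@1 c1@2 c2@3 c3@3, authorship ...
After op 6 (insert('b')): buffer="hbkbvbb" (len 7), cursors c4@2 c1@4 c2@7 c3@7, authorship .4.1.23
After op 7 (insert('f')): buffer="hbfkbfvbbff" (len 11), cursors c4@3 c1@6 c2@11 c3@11, authorship .44.11.2323

Answer: hbfkbfvbbff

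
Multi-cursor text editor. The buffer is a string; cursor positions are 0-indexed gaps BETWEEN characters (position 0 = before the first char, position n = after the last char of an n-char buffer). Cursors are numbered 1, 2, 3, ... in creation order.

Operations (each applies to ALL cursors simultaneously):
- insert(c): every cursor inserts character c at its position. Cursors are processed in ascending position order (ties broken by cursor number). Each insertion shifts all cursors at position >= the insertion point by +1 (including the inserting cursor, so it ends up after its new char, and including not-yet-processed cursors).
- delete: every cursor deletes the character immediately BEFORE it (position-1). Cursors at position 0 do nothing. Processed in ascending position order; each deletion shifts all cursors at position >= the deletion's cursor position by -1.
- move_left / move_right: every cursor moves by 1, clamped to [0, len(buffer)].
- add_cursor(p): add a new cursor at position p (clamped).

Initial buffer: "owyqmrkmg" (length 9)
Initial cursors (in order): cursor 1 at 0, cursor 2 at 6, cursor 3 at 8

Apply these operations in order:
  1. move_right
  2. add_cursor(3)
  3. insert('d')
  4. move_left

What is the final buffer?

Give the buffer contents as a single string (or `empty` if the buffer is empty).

Answer: odwydqmrkdmgd

Derivation:
After op 1 (move_right): buffer="owyqmrkmg" (len 9), cursors c1@1 c2@7 c3@9, authorship .........
After op 2 (add_cursor(3)): buffer="owyqmrkmg" (len 9), cursors c1@1 c4@3 c2@7 c3@9, authorship .........
After op 3 (insert('d')): buffer="odwydqmrkdmgd" (len 13), cursors c1@2 c4@5 c2@10 c3@13, authorship .1..4....2..3
After op 4 (move_left): buffer="odwydqmrkdmgd" (len 13), cursors c1@1 c4@4 c2@9 c3@12, authorship .1..4....2..3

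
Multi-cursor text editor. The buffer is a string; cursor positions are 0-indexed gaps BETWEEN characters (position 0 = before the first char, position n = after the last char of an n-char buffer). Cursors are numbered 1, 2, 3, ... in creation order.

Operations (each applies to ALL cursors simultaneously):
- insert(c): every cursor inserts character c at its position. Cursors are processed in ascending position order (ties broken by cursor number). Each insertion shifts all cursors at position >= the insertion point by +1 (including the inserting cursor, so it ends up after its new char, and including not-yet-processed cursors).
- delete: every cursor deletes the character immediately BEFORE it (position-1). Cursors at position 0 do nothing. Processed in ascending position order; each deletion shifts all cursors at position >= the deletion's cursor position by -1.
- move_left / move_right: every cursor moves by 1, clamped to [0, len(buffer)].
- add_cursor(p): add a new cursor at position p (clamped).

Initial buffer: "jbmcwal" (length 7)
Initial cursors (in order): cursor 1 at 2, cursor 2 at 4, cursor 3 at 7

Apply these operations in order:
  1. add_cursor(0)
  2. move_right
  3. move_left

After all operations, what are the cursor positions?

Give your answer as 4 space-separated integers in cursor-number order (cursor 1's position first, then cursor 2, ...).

After op 1 (add_cursor(0)): buffer="jbmcwal" (len 7), cursors c4@0 c1@2 c2@4 c3@7, authorship .......
After op 2 (move_right): buffer="jbmcwal" (len 7), cursors c4@1 c1@3 c2@5 c3@7, authorship .......
After op 3 (move_left): buffer="jbmcwal" (len 7), cursors c4@0 c1@2 c2@4 c3@6, authorship .......

Answer: 2 4 6 0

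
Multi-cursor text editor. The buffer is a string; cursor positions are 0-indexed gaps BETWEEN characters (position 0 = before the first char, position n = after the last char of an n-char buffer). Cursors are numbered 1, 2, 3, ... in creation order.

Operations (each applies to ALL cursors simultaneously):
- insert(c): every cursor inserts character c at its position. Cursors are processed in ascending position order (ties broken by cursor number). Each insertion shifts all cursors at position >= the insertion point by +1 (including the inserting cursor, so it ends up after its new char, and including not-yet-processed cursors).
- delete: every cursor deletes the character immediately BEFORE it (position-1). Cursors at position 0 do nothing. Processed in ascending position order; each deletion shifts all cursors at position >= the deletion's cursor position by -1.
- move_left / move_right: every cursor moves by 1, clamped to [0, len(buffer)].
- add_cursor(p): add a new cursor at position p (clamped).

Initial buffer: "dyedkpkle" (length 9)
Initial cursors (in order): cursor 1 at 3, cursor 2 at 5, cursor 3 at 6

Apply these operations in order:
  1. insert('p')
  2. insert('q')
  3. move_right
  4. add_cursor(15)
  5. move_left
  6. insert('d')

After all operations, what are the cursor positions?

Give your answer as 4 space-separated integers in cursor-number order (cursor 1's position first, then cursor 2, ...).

Answer: 6 11 15 18

Derivation:
After op 1 (insert('p')): buffer="dyepdkpppkle" (len 12), cursors c1@4 c2@7 c3@9, authorship ...1..2.3...
After op 2 (insert('q')): buffer="dyepqdkpqppqkle" (len 15), cursors c1@5 c2@9 c3@12, authorship ...11..22.33...
After op 3 (move_right): buffer="dyepqdkpqppqkle" (len 15), cursors c1@6 c2@10 c3@13, authorship ...11..22.33...
After op 4 (add_cursor(15)): buffer="dyepqdkpqppqkle" (len 15), cursors c1@6 c2@10 c3@13 c4@15, authorship ...11..22.33...
After op 5 (move_left): buffer="dyepqdkpqppqkle" (len 15), cursors c1@5 c2@9 c3@12 c4@14, authorship ...11..22.33...
After op 6 (insert('d')): buffer="dyepqddkpqdppqdklde" (len 19), cursors c1@6 c2@11 c3@15 c4@18, authorship ...111..222.333..4.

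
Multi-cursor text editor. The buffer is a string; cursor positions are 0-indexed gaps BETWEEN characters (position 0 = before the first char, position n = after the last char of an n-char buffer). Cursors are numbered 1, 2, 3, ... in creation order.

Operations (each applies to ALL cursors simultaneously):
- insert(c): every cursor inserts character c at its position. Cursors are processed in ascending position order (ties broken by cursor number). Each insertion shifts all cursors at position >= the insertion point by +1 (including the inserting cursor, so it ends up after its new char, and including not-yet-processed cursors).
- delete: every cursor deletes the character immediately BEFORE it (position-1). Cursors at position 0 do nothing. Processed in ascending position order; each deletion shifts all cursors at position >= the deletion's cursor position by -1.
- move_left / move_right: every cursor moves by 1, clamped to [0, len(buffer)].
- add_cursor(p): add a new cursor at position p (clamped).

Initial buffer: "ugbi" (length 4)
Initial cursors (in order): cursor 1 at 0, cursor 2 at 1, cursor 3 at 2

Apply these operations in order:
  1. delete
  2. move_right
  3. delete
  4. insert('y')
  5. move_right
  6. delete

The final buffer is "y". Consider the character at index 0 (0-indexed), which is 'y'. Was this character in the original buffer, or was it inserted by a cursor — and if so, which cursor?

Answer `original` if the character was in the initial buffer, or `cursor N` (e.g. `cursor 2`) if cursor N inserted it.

Answer: cursor 1

Derivation:
After op 1 (delete): buffer="bi" (len 2), cursors c1@0 c2@0 c3@0, authorship ..
After op 2 (move_right): buffer="bi" (len 2), cursors c1@1 c2@1 c3@1, authorship ..
After op 3 (delete): buffer="i" (len 1), cursors c1@0 c2@0 c3@0, authorship .
After op 4 (insert('y')): buffer="yyyi" (len 4), cursors c1@3 c2@3 c3@3, authorship 123.
After op 5 (move_right): buffer="yyyi" (len 4), cursors c1@4 c2@4 c3@4, authorship 123.
After op 6 (delete): buffer="y" (len 1), cursors c1@1 c2@1 c3@1, authorship 1
Authorship (.=original, N=cursor N): 1
Index 0: author = 1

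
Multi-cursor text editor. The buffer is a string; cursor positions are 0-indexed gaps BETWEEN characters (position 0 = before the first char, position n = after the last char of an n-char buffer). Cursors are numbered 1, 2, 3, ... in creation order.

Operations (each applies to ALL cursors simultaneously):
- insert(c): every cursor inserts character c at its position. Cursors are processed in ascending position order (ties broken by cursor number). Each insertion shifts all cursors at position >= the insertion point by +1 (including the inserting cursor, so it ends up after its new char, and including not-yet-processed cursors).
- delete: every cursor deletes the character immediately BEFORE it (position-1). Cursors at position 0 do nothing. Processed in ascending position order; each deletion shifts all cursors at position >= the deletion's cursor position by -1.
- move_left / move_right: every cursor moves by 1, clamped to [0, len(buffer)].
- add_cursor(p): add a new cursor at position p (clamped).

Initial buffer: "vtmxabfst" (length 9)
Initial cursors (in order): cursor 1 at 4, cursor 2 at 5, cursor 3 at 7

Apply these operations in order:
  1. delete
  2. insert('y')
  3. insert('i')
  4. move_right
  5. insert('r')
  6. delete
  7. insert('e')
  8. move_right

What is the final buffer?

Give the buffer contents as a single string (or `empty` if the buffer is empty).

Answer: vtmyyiibeeyiset

Derivation:
After op 1 (delete): buffer="vtmbst" (len 6), cursors c1@3 c2@3 c3@4, authorship ......
After op 2 (insert('y')): buffer="vtmyybyst" (len 9), cursors c1@5 c2@5 c3@7, authorship ...12.3..
After op 3 (insert('i')): buffer="vtmyyiibyist" (len 12), cursors c1@7 c2@7 c3@10, authorship ...1212.33..
After op 4 (move_right): buffer="vtmyyiibyist" (len 12), cursors c1@8 c2@8 c3@11, authorship ...1212.33..
After op 5 (insert('r')): buffer="vtmyyiibrryisrt" (len 15), cursors c1@10 c2@10 c3@14, authorship ...1212.1233.3.
After op 6 (delete): buffer="vtmyyiibyist" (len 12), cursors c1@8 c2@8 c3@11, authorship ...1212.33..
After op 7 (insert('e')): buffer="vtmyyiibeeyiset" (len 15), cursors c1@10 c2@10 c3@14, authorship ...1212.1233.3.
After op 8 (move_right): buffer="vtmyyiibeeyiset" (len 15), cursors c1@11 c2@11 c3@15, authorship ...1212.1233.3.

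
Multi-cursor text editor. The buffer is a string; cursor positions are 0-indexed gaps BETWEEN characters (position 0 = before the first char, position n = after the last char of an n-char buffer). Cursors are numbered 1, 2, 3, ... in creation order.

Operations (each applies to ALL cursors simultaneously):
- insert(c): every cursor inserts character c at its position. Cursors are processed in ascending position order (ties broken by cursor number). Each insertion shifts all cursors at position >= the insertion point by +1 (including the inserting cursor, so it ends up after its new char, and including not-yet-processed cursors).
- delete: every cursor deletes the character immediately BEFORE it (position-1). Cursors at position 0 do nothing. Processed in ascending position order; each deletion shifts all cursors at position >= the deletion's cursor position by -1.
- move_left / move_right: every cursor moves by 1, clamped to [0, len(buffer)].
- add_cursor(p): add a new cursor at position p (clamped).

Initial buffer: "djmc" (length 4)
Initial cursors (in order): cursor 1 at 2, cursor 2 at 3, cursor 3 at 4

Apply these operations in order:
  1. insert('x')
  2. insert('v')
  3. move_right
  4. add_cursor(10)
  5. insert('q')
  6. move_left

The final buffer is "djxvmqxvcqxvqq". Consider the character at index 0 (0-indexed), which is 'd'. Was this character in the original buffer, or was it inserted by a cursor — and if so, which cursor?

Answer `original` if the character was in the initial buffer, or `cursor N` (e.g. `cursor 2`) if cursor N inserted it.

Answer: original

Derivation:
After op 1 (insert('x')): buffer="djxmxcx" (len 7), cursors c1@3 c2@5 c3@7, authorship ..1.2.3
After op 2 (insert('v')): buffer="djxvmxvcxv" (len 10), cursors c1@4 c2@7 c3@10, authorship ..11.22.33
After op 3 (move_right): buffer="djxvmxvcxv" (len 10), cursors c1@5 c2@8 c3@10, authorship ..11.22.33
After op 4 (add_cursor(10)): buffer="djxvmxvcxv" (len 10), cursors c1@5 c2@8 c3@10 c4@10, authorship ..11.22.33
After op 5 (insert('q')): buffer="djxvmqxvcqxvqq" (len 14), cursors c1@6 c2@10 c3@14 c4@14, authorship ..11.122.23334
After op 6 (move_left): buffer="djxvmqxvcqxvqq" (len 14), cursors c1@5 c2@9 c3@13 c4@13, authorship ..11.122.23334
Authorship (.=original, N=cursor N): . . 1 1 . 1 2 2 . 2 3 3 3 4
Index 0: author = original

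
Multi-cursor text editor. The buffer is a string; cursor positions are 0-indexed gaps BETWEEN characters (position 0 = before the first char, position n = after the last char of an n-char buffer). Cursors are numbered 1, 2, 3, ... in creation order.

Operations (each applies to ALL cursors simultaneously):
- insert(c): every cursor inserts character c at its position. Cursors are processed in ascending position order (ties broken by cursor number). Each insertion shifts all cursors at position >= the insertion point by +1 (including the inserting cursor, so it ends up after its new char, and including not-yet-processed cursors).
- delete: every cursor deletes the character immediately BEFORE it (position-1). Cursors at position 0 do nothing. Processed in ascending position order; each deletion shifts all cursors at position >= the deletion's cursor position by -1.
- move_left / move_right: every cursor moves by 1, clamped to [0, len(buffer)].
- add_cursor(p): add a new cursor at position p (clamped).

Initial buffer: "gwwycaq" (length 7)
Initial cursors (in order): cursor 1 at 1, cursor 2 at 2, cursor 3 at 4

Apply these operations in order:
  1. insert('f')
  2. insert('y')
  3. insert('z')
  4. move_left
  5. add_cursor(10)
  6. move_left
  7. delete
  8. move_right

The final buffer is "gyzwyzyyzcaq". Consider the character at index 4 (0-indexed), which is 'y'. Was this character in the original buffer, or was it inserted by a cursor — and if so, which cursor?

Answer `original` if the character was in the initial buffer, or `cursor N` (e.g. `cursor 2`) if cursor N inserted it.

After op 1 (insert('f')): buffer="gfwfwyfcaq" (len 10), cursors c1@2 c2@4 c3@7, authorship .1.2..3...
After op 2 (insert('y')): buffer="gfywfywyfycaq" (len 13), cursors c1@3 c2@6 c3@10, authorship .11.22..33...
After op 3 (insert('z')): buffer="gfyzwfyzwyfyzcaq" (len 16), cursors c1@4 c2@8 c3@13, authorship .111.222..333...
After op 4 (move_left): buffer="gfyzwfyzwyfyzcaq" (len 16), cursors c1@3 c2@7 c3@12, authorship .111.222..333...
After op 5 (add_cursor(10)): buffer="gfyzwfyzwyfyzcaq" (len 16), cursors c1@3 c2@7 c4@10 c3@12, authorship .111.222..333...
After op 6 (move_left): buffer="gfyzwfyzwyfyzcaq" (len 16), cursors c1@2 c2@6 c4@9 c3@11, authorship .111.222..333...
After op 7 (delete): buffer="gyzwyzyyzcaq" (len 12), cursors c1@1 c2@4 c4@6 c3@7, authorship .11.22.33...
After op 8 (move_right): buffer="gyzwyzyyzcaq" (len 12), cursors c1@2 c2@5 c4@7 c3@8, authorship .11.22.33...
Authorship (.=original, N=cursor N): . 1 1 . 2 2 . 3 3 . . .
Index 4: author = 2

Answer: cursor 2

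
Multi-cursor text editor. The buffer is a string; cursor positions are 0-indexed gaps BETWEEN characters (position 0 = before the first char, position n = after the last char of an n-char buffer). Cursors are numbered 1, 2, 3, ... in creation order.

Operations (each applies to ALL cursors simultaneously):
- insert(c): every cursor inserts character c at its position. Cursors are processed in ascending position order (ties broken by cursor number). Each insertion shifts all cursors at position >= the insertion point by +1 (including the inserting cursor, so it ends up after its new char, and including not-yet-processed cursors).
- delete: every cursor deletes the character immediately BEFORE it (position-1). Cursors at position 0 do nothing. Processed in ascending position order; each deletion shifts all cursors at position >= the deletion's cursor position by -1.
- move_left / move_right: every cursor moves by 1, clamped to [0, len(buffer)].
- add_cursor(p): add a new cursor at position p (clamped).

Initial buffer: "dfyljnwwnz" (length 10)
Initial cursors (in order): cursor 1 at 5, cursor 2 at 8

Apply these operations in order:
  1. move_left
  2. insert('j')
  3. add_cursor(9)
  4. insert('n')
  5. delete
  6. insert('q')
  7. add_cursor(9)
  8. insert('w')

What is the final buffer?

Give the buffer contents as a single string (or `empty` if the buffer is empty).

Answer: dfyljqwjnwwjqqwwwnz

Derivation:
After op 1 (move_left): buffer="dfyljnwwnz" (len 10), cursors c1@4 c2@7, authorship ..........
After op 2 (insert('j')): buffer="dfyljjnwjwnz" (len 12), cursors c1@5 c2@9, authorship ....1...2...
After op 3 (add_cursor(9)): buffer="dfyljjnwjwnz" (len 12), cursors c1@5 c2@9 c3@9, authorship ....1...2...
After op 4 (insert('n')): buffer="dfyljnjnwjnnwnz" (len 15), cursors c1@6 c2@12 c3@12, authorship ....11...223...
After op 5 (delete): buffer="dfyljjnwjwnz" (len 12), cursors c1@5 c2@9 c3@9, authorship ....1...2...
After op 6 (insert('q')): buffer="dfyljqjnwjqqwnz" (len 15), cursors c1@6 c2@12 c3@12, authorship ....11...223...
After op 7 (add_cursor(9)): buffer="dfyljqjnwjqqwnz" (len 15), cursors c1@6 c4@9 c2@12 c3@12, authorship ....11...223...
After op 8 (insert('w')): buffer="dfyljqwjnwwjqqwwwnz" (len 19), cursors c1@7 c4@11 c2@16 c3@16, authorship ....111...422323...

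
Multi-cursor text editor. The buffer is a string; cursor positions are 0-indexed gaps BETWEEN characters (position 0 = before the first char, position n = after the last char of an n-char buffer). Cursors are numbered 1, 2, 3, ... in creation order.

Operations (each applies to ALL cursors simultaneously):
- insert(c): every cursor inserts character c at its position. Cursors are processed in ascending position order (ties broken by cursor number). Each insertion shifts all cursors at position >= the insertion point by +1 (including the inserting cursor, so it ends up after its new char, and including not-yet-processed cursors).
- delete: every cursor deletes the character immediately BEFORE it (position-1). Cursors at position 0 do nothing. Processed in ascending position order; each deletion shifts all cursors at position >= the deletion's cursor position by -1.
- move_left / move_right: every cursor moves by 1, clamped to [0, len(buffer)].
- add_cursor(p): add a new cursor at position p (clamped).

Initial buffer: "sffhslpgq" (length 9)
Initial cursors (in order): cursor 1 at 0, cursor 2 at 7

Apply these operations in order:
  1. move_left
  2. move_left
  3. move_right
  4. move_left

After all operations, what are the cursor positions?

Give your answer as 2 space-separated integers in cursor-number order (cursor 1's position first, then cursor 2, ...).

After op 1 (move_left): buffer="sffhslpgq" (len 9), cursors c1@0 c2@6, authorship .........
After op 2 (move_left): buffer="sffhslpgq" (len 9), cursors c1@0 c2@5, authorship .........
After op 3 (move_right): buffer="sffhslpgq" (len 9), cursors c1@1 c2@6, authorship .........
After op 4 (move_left): buffer="sffhslpgq" (len 9), cursors c1@0 c2@5, authorship .........

Answer: 0 5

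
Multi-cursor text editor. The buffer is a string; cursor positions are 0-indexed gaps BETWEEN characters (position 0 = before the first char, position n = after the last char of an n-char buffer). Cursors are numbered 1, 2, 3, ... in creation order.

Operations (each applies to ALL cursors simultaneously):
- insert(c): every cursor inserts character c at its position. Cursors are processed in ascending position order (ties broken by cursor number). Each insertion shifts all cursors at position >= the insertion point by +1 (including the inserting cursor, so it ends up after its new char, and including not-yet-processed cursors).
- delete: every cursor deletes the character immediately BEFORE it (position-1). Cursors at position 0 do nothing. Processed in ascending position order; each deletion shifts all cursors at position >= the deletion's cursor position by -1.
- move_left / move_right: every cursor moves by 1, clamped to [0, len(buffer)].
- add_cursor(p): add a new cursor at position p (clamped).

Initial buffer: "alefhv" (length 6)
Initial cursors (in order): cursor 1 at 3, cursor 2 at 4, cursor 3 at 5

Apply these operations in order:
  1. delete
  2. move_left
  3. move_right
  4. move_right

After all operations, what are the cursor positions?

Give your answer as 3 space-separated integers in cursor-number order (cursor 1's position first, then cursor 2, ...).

Answer: 3 3 3

Derivation:
After op 1 (delete): buffer="alv" (len 3), cursors c1@2 c2@2 c3@2, authorship ...
After op 2 (move_left): buffer="alv" (len 3), cursors c1@1 c2@1 c3@1, authorship ...
After op 3 (move_right): buffer="alv" (len 3), cursors c1@2 c2@2 c3@2, authorship ...
After op 4 (move_right): buffer="alv" (len 3), cursors c1@3 c2@3 c3@3, authorship ...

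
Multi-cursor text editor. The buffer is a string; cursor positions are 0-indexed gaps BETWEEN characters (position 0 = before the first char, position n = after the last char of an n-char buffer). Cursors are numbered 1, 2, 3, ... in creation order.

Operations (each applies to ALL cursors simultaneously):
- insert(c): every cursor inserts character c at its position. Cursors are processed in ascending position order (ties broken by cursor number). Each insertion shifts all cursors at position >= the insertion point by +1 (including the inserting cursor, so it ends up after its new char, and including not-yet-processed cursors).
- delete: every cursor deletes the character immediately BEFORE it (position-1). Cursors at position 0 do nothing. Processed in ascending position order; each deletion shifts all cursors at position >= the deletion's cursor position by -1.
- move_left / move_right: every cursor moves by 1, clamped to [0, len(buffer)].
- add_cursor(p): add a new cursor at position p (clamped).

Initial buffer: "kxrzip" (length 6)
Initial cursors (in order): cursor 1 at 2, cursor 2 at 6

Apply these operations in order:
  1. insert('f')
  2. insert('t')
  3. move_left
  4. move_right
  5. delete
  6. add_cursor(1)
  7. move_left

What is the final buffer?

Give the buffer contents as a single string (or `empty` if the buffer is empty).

Answer: kxfrzipf

Derivation:
After op 1 (insert('f')): buffer="kxfrzipf" (len 8), cursors c1@3 c2@8, authorship ..1....2
After op 2 (insert('t')): buffer="kxftrzipft" (len 10), cursors c1@4 c2@10, authorship ..11....22
After op 3 (move_left): buffer="kxftrzipft" (len 10), cursors c1@3 c2@9, authorship ..11....22
After op 4 (move_right): buffer="kxftrzipft" (len 10), cursors c1@4 c2@10, authorship ..11....22
After op 5 (delete): buffer="kxfrzipf" (len 8), cursors c1@3 c2@8, authorship ..1....2
After op 6 (add_cursor(1)): buffer="kxfrzipf" (len 8), cursors c3@1 c1@3 c2@8, authorship ..1....2
After op 7 (move_left): buffer="kxfrzipf" (len 8), cursors c3@0 c1@2 c2@7, authorship ..1....2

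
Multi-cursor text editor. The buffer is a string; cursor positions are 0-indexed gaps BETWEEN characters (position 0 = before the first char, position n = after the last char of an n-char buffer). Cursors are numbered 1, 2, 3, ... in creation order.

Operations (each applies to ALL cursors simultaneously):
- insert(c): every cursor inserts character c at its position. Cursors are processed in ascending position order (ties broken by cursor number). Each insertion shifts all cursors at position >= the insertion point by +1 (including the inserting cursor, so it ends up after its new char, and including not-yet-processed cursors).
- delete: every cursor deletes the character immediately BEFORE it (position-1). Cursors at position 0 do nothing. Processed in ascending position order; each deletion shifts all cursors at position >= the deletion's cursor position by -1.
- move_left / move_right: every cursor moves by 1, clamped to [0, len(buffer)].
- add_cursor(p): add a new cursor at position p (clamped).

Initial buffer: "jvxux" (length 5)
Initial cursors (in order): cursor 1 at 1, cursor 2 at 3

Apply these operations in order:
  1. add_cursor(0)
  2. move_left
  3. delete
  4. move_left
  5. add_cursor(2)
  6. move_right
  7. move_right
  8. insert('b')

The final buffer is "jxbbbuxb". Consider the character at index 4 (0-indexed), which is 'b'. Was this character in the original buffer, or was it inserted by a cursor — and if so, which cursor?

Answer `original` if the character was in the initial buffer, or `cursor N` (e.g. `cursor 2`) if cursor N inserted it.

After op 1 (add_cursor(0)): buffer="jvxux" (len 5), cursors c3@0 c1@1 c2@3, authorship .....
After op 2 (move_left): buffer="jvxux" (len 5), cursors c1@0 c3@0 c2@2, authorship .....
After op 3 (delete): buffer="jxux" (len 4), cursors c1@0 c3@0 c2@1, authorship ....
After op 4 (move_left): buffer="jxux" (len 4), cursors c1@0 c2@0 c3@0, authorship ....
After op 5 (add_cursor(2)): buffer="jxux" (len 4), cursors c1@0 c2@0 c3@0 c4@2, authorship ....
After op 6 (move_right): buffer="jxux" (len 4), cursors c1@1 c2@1 c3@1 c4@3, authorship ....
After op 7 (move_right): buffer="jxux" (len 4), cursors c1@2 c2@2 c3@2 c4@4, authorship ....
After op 8 (insert('b')): buffer="jxbbbuxb" (len 8), cursors c1@5 c2@5 c3@5 c4@8, authorship ..123..4
Authorship (.=original, N=cursor N): . . 1 2 3 . . 4
Index 4: author = 3

Answer: cursor 3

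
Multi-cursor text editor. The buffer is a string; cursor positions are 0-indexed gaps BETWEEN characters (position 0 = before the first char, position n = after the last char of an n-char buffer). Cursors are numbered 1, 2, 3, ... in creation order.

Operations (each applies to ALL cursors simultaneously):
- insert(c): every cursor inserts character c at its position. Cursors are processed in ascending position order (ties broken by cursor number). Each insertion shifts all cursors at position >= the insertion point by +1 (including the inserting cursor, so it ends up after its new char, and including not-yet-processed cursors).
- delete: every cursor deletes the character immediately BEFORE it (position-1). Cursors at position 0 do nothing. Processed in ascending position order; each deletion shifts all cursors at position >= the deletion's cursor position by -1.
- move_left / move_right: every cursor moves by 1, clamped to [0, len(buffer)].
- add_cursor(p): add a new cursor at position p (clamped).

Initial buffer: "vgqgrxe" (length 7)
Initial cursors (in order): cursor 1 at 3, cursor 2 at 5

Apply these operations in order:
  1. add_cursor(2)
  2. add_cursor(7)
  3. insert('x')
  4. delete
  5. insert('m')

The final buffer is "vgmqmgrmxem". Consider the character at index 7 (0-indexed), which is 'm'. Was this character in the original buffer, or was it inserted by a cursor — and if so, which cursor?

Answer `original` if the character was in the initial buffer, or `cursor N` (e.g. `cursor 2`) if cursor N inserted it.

Answer: cursor 2

Derivation:
After op 1 (add_cursor(2)): buffer="vgqgrxe" (len 7), cursors c3@2 c1@3 c2@5, authorship .......
After op 2 (add_cursor(7)): buffer="vgqgrxe" (len 7), cursors c3@2 c1@3 c2@5 c4@7, authorship .......
After op 3 (insert('x')): buffer="vgxqxgrxxex" (len 11), cursors c3@3 c1@5 c2@8 c4@11, authorship ..3.1..2..4
After op 4 (delete): buffer="vgqgrxe" (len 7), cursors c3@2 c1@3 c2@5 c4@7, authorship .......
After op 5 (insert('m')): buffer="vgmqmgrmxem" (len 11), cursors c3@3 c1@5 c2@8 c4@11, authorship ..3.1..2..4
Authorship (.=original, N=cursor N): . . 3 . 1 . . 2 . . 4
Index 7: author = 2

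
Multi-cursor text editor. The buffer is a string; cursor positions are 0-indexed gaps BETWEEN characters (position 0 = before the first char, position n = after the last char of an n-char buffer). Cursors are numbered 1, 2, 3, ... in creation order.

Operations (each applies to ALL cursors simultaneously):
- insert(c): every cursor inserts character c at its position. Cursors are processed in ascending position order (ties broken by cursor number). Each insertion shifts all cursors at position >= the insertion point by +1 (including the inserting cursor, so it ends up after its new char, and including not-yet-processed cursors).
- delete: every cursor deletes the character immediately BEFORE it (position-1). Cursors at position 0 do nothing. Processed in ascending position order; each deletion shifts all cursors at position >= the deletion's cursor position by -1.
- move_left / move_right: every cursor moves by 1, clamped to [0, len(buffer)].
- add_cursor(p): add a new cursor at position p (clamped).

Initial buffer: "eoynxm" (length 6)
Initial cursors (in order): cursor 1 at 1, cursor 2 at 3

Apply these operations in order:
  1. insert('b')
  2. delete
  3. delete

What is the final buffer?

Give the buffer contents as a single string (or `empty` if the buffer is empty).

After op 1 (insert('b')): buffer="eboybnxm" (len 8), cursors c1@2 c2@5, authorship .1..2...
After op 2 (delete): buffer="eoynxm" (len 6), cursors c1@1 c2@3, authorship ......
After op 3 (delete): buffer="onxm" (len 4), cursors c1@0 c2@1, authorship ....

Answer: onxm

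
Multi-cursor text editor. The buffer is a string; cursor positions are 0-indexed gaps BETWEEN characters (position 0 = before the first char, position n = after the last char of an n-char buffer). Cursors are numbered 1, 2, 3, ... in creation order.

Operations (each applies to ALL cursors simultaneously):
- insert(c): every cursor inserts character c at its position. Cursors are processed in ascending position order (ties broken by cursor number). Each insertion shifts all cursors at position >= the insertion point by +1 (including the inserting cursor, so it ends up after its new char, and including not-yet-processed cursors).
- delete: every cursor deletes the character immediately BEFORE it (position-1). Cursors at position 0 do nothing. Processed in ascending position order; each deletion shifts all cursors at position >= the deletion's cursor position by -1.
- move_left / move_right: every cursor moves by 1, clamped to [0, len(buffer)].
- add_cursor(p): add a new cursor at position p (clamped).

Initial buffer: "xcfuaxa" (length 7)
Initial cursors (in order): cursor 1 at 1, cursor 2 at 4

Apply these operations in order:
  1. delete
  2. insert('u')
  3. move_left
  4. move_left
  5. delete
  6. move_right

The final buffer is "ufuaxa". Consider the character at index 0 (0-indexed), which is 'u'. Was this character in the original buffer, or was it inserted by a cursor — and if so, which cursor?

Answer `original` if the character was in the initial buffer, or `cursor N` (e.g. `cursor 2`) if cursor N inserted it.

Answer: cursor 1

Derivation:
After op 1 (delete): buffer="cfaxa" (len 5), cursors c1@0 c2@2, authorship .....
After op 2 (insert('u')): buffer="ucfuaxa" (len 7), cursors c1@1 c2@4, authorship 1..2...
After op 3 (move_left): buffer="ucfuaxa" (len 7), cursors c1@0 c2@3, authorship 1..2...
After op 4 (move_left): buffer="ucfuaxa" (len 7), cursors c1@0 c2@2, authorship 1..2...
After op 5 (delete): buffer="ufuaxa" (len 6), cursors c1@0 c2@1, authorship 1.2...
After op 6 (move_right): buffer="ufuaxa" (len 6), cursors c1@1 c2@2, authorship 1.2...
Authorship (.=original, N=cursor N): 1 . 2 . . .
Index 0: author = 1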